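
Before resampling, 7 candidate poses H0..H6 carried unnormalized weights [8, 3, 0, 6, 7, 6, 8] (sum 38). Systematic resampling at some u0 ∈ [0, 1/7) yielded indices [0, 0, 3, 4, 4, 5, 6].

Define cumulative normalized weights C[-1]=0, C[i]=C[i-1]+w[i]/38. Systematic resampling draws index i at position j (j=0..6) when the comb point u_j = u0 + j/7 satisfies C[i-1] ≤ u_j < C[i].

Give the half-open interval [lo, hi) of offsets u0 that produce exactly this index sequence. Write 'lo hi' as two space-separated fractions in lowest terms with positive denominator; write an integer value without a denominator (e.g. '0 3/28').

C = [4/19, 11/38, 11/38, 17/38, 12/19, 15/19, 1]
j=0 picked index 0: u0 ∈ [0, 4/19)
j=1 picked index 0: u0 ∈ [-1/7, 9/133)
j=2 picked index 3: u0 ∈ [1/266, 43/266)
j=3 picked index 4: u0 ∈ [5/266, 27/133)
j=4 picked index 4: u0 ∈ [-33/266, 8/133)
j=5 picked index 5: u0 ∈ [-11/133, 10/133)
j=6 picked index 6: u0 ∈ [-9/133, 1/7)
intersection: [5/266, 8/133)

5/266 8/133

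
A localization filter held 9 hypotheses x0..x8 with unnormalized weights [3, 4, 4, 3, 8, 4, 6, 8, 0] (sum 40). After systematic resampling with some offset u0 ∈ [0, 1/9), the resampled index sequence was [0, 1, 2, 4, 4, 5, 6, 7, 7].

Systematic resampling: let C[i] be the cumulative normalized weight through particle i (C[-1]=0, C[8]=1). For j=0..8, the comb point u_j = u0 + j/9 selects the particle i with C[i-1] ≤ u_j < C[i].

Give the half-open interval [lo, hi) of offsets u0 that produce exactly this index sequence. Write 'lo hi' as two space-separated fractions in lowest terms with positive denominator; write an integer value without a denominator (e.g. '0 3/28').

1/45 19/360

C = [3/40, 7/40, 11/40, 7/20, 11/20, 13/20, 4/5, 1, 1]
j=0 picked index 0: u0 ∈ [0, 3/40)
j=1 picked index 1: u0 ∈ [-13/360, 23/360)
j=2 picked index 2: u0 ∈ [-17/360, 19/360)
j=3 picked index 4: u0 ∈ [1/60, 13/60)
j=4 picked index 4: u0 ∈ [-17/180, 19/180)
j=5 picked index 5: u0 ∈ [-1/180, 17/180)
j=6 picked index 6: u0 ∈ [-1/60, 2/15)
j=7 picked index 7: u0 ∈ [1/45, 2/9)
j=8 picked index 7: u0 ∈ [-4/45, 1/9)
intersection: [1/45, 19/360)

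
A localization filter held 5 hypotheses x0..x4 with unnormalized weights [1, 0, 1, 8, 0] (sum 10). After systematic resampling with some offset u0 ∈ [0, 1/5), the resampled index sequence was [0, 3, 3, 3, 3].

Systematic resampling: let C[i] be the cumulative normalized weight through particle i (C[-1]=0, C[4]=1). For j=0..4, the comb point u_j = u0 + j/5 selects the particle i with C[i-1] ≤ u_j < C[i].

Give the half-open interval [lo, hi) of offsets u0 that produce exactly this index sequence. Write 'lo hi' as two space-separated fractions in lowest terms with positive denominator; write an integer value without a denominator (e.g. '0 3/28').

0 1/10

C = [1/10, 1/10, 1/5, 1, 1]
j=0 picked index 0: u0 ∈ [0, 1/10)
j=1 picked index 3: u0 ∈ [0, 4/5)
j=2 picked index 3: u0 ∈ [-1/5, 3/5)
j=3 picked index 3: u0 ∈ [-2/5, 2/5)
j=4 picked index 3: u0 ∈ [-3/5, 1/5)
intersection: [0, 1/10)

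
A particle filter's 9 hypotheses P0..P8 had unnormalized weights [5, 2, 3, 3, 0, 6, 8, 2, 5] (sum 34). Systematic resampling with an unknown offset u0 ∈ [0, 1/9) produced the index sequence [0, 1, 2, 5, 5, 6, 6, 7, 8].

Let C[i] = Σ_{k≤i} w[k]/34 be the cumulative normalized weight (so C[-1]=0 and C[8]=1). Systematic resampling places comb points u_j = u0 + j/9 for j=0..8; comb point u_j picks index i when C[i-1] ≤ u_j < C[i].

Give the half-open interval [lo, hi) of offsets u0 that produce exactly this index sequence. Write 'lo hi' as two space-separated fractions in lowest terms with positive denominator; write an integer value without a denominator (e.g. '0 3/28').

C = [5/34, 7/34, 5/17, 13/34, 13/34, 19/34, 27/34, 29/34, 1]
j=0 picked index 0: u0 ∈ [0, 5/34)
j=1 picked index 1: u0 ∈ [11/306, 29/306)
j=2 picked index 2: u0 ∈ [-5/306, 11/153)
j=3 picked index 5: u0 ∈ [5/102, 23/102)
j=4 picked index 5: u0 ∈ [-19/306, 35/306)
j=5 picked index 6: u0 ∈ [1/306, 73/306)
j=6 picked index 6: u0 ∈ [-11/102, 13/102)
j=7 picked index 7: u0 ∈ [5/306, 23/306)
j=8 picked index 8: u0 ∈ [-11/306, 1/9)
intersection: [5/102, 11/153)

5/102 11/153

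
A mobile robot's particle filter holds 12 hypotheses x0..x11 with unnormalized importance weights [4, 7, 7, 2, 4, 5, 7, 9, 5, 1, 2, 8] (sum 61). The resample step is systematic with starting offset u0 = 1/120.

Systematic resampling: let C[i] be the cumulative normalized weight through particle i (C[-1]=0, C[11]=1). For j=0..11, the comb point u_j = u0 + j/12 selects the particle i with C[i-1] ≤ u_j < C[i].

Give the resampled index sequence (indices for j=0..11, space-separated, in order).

0 1 1 2 4 5 6 7 7 8 10 11

C = [4/61, 11/61, 18/61, 20/61, 24/61, 29/61, 36/61, 45/61, 50/61, 51/61, 53/61, 1]
j=0: u_0=1/120 ∈ [0, 4/61) → index 0
j=1: u_1=11/120 ∈ [4/61, 11/61) → index 1
j=2: u_2=7/40 ∈ [4/61, 11/61) → index 1
j=3: u_3=31/120 ∈ [11/61, 18/61) → index 2
j=4: u_4=41/120 ∈ [20/61, 24/61) → index 4
j=5: u_5=17/40 ∈ [24/61, 29/61) → index 5
j=6: u_6=61/120 ∈ [29/61, 36/61) → index 6
j=7: u_7=71/120 ∈ [36/61, 45/61) → index 7
j=8: u_8=27/40 ∈ [36/61, 45/61) → index 7
j=9: u_9=91/120 ∈ [45/61, 50/61) → index 8
j=10: u_10=101/120 ∈ [51/61, 53/61) → index 10
j=11: u_11=37/40 ∈ [53/61, 1) → index 11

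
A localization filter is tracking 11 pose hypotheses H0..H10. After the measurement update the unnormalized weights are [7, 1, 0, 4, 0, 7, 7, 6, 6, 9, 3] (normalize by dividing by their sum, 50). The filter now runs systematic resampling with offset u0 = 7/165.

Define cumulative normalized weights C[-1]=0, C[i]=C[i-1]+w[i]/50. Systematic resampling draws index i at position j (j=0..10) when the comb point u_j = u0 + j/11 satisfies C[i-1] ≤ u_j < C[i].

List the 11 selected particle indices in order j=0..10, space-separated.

0 0 3 5 6 6 7 8 9 9 10

C = [7/50, 4/25, 4/25, 6/25, 6/25, 19/50, 13/25, 16/25, 19/25, 47/50, 1]
j=0: u_0=7/165 ∈ [0, 7/50) → index 0
j=1: u_1=2/15 ∈ [0, 7/50) → index 0
j=2: u_2=37/165 ∈ [4/25, 6/25) → index 3
j=3: u_3=52/165 ∈ [6/25, 19/50) → index 5
j=4: u_4=67/165 ∈ [19/50, 13/25) → index 6
j=5: u_5=82/165 ∈ [19/50, 13/25) → index 6
j=6: u_6=97/165 ∈ [13/25, 16/25) → index 7
j=7: u_7=112/165 ∈ [16/25, 19/25) → index 8
j=8: u_8=127/165 ∈ [19/25, 47/50) → index 9
j=9: u_9=142/165 ∈ [19/25, 47/50) → index 9
j=10: u_10=157/165 ∈ [47/50, 1) → index 10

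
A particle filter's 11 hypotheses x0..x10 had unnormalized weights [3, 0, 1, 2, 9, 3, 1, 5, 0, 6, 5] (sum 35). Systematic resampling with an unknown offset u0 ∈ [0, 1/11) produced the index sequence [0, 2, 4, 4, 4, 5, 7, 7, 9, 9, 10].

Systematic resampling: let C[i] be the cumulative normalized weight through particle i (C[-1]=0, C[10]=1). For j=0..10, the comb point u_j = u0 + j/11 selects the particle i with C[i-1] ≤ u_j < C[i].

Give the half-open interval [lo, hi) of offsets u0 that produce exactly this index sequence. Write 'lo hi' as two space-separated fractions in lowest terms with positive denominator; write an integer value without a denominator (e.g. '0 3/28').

0 9/385

C = [3/35, 3/35, 4/35, 6/35, 3/7, 18/35, 19/35, 24/35, 24/35, 6/7, 1]
j=0 picked index 0: u0 ∈ [0, 3/35)
j=1 picked index 2: u0 ∈ [-2/385, 9/385)
j=2 picked index 4: u0 ∈ [-4/385, 19/77)
j=3 picked index 4: u0 ∈ [-39/385, 12/77)
j=4 picked index 4: u0 ∈ [-74/385, 5/77)
j=5 picked index 5: u0 ∈ [-2/77, 23/385)
j=6 picked index 7: u0 ∈ [-1/385, 54/385)
j=7 picked index 7: u0 ∈ [-36/385, 19/385)
j=8 picked index 9: u0 ∈ [-16/385, 10/77)
j=9 picked index 9: u0 ∈ [-51/385, 3/77)
j=10 picked index 10: u0 ∈ [-4/77, 1/11)
intersection: [0, 9/385)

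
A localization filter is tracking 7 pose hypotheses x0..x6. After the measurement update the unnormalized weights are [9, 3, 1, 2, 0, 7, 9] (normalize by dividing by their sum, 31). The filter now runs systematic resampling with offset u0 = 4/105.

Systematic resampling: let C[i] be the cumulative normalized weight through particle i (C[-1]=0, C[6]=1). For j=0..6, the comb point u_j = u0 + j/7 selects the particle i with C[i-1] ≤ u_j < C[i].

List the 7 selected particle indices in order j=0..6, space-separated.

C = [9/31, 12/31, 13/31, 15/31, 15/31, 22/31, 1]
j=0: u_0=4/105 ∈ [0, 9/31) → index 0
j=1: u_1=19/105 ∈ [0, 9/31) → index 0
j=2: u_2=34/105 ∈ [9/31, 12/31) → index 1
j=3: u_3=7/15 ∈ [13/31, 15/31) → index 3
j=4: u_4=64/105 ∈ [15/31, 22/31) → index 5
j=5: u_5=79/105 ∈ [22/31, 1) → index 6
j=6: u_6=94/105 ∈ [22/31, 1) → index 6

0 0 1 3 5 6 6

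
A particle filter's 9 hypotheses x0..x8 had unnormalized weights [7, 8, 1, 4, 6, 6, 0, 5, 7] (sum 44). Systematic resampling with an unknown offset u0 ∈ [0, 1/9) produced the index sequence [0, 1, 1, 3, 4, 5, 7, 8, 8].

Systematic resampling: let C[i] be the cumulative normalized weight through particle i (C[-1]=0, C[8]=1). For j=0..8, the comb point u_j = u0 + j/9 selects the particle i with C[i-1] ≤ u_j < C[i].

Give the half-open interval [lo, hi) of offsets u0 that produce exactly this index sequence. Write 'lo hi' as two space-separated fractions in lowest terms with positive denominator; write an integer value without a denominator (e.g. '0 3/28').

C = [7/44, 15/44, 4/11, 5/11, 13/22, 8/11, 8/11, 37/44, 1]
j=0 picked index 0: u0 ∈ [0, 7/44)
j=1 picked index 1: u0 ∈ [19/396, 91/396)
j=2 picked index 1: u0 ∈ [-25/396, 47/396)
j=3 picked index 3: u0 ∈ [1/33, 4/33)
j=4 picked index 4: u0 ∈ [1/99, 29/198)
j=5 picked index 5: u0 ∈ [7/198, 17/99)
j=6 picked index 7: u0 ∈ [2/33, 23/132)
j=7 picked index 8: u0 ∈ [25/396, 2/9)
j=8 picked index 8: u0 ∈ [-19/396, 1/9)
intersection: [25/396, 1/9)

25/396 1/9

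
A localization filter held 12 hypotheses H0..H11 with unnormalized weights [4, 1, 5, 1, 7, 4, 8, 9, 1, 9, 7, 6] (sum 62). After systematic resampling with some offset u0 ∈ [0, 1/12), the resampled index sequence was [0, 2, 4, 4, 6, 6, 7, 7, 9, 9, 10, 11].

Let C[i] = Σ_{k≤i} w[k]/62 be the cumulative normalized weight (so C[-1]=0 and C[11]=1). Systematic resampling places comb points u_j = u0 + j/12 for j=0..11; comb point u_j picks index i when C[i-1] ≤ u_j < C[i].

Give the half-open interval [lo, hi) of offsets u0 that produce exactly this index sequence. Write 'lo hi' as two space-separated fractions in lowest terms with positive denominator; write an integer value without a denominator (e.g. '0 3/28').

2/93 5/124

C = [2/31, 5/62, 5/31, 11/62, 9/31, 11/31, 15/31, 39/62, 20/31, 49/62, 28/31, 1]
j=0 picked index 0: u0 ∈ [0, 2/31)
j=1 picked index 2: u0 ∈ [-1/372, 29/372)
j=2 picked index 4: u0 ∈ [1/93, 23/186)
j=3 picked index 4: u0 ∈ [-9/124, 5/124)
j=4 picked index 6: u0 ∈ [2/93, 14/93)
j=5 picked index 6: u0 ∈ [-23/372, 25/372)
j=6 picked index 7: u0 ∈ [-1/62, 4/31)
j=7 picked index 7: u0 ∈ [-37/372, 17/372)
j=8 picked index 9: u0 ∈ [-2/93, 23/186)
j=9 picked index 9: u0 ∈ [-13/124, 5/124)
j=10 picked index 10: u0 ∈ [-4/93, 13/186)
j=11 picked index 11: u0 ∈ [-5/372, 1/12)
intersection: [2/93, 5/124)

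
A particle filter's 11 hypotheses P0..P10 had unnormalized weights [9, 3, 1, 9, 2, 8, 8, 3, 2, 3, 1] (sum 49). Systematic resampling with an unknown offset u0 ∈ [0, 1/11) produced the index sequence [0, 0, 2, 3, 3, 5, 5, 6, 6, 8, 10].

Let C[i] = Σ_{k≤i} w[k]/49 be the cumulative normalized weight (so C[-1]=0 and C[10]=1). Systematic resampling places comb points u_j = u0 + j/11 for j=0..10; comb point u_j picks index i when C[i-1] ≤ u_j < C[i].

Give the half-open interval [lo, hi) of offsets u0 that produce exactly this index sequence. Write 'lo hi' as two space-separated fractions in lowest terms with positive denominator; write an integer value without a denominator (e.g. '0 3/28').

C = [9/49, 12/49, 13/49, 22/49, 24/49, 32/49, 40/49, 43/49, 45/49, 48/49, 1]
j=0 picked index 0: u0 ∈ [0, 9/49)
j=1 picked index 0: u0 ∈ [-1/11, 50/539)
j=2 picked index 2: u0 ∈ [34/539, 45/539)
j=3 picked index 3: u0 ∈ [-4/539, 95/539)
j=4 picked index 3: u0 ∈ [-53/539, 46/539)
j=5 picked index 5: u0 ∈ [19/539, 107/539)
j=6 picked index 5: u0 ∈ [-30/539, 58/539)
j=7 picked index 6: u0 ∈ [9/539, 97/539)
j=8 picked index 6: u0 ∈ [-40/539, 48/539)
j=9 picked index 8: u0 ∈ [32/539, 54/539)
j=10 picked index 10: u0 ∈ [38/539, 1/11)
intersection: [38/539, 45/539)

38/539 45/539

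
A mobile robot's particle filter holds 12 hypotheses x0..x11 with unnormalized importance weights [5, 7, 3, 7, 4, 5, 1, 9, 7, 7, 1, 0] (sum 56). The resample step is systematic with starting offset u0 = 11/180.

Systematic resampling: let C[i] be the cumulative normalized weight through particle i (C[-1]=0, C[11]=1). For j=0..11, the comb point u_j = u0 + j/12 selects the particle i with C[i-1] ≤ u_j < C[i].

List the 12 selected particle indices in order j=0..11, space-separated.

C = [5/56, 3/14, 15/56, 11/28, 13/28, 31/56, 4/7, 41/56, 6/7, 55/56, 1, 1]
j=0: u_0=11/180 ∈ [0, 5/56) → index 0
j=1: u_1=13/90 ∈ [5/56, 3/14) → index 1
j=2: u_2=41/180 ∈ [3/14, 15/56) → index 2
j=3: u_3=14/45 ∈ [15/56, 11/28) → index 3
j=4: u_4=71/180 ∈ [11/28, 13/28) → index 4
j=5: u_5=43/90 ∈ [13/28, 31/56) → index 5
j=6: u_6=101/180 ∈ [31/56, 4/7) → index 6
j=7: u_7=29/45 ∈ [4/7, 41/56) → index 7
j=8: u_8=131/180 ∈ [4/7, 41/56) → index 7
j=9: u_9=73/90 ∈ [41/56, 6/7) → index 8
j=10: u_10=161/180 ∈ [6/7, 55/56) → index 9
j=11: u_11=44/45 ∈ [6/7, 55/56) → index 9

0 1 2 3 4 5 6 7 7 8 9 9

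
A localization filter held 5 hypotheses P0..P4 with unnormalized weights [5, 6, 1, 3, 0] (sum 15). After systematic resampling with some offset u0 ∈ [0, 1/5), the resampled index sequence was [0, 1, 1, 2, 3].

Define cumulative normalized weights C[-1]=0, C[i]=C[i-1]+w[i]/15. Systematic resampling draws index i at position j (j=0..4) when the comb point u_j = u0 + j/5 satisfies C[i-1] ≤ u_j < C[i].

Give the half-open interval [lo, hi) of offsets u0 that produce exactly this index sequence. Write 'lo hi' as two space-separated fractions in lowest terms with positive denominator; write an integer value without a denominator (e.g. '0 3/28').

2/15 1/5

C = [1/3, 11/15, 4/5, 1, 1]
j=0 picked index 0: u0 ∈ [0, 1/3)
j=1 picked index 1: u0 ∈ [2/15, 8/15)
j=2 picked index 1: u0 ∈ [-1/15, 1/3)
j=3 picked index 2: u0 ∈ [2/15, 1/5)
j=4 picked index 3: u0 ∈ [0, 1/5)
intersection: [2/15, 1/5)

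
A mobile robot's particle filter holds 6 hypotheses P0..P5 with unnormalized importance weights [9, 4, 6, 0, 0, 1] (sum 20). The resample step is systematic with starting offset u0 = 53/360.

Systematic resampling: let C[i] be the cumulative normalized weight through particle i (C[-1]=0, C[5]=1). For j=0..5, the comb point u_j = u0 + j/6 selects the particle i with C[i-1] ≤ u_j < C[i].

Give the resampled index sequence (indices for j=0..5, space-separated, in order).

C = [9/20, 13/20, 19/20, 19/20, 19/20, 1]
j=0: u_0=53/360 ∈ [0, 9/20) → index 0
j=1: u_1=113/360 ∈ [0, 9/20) → index 0
j=2: u_2=173/360 ∈ [9/20, 13/20) → index 1
j=3: u_3=233/360 ∈ [9/20, 13/20) → index 1
j=4: u_4=293/360 ∈ [13/20, 19/20) → index 2
j=5: u_5=353/360 ∈ [19/20, 1) → index 5

0 0 1 1 2 5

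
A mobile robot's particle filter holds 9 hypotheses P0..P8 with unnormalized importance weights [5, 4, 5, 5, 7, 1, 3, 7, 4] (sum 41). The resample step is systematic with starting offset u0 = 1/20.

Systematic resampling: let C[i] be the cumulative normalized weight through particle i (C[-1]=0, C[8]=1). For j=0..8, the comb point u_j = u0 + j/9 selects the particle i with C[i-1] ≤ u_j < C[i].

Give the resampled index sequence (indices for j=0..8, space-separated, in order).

C = [5/41, 9/41, 14/41, 19/41, 26/41, 27/41, 30/41, 37/41, 1]
j=0: u_0=1/20 ∈ [0, 5/41) → index 0
j=1: u_1=29/180 ∈ [5/41, 9/41) → index 1
j=2: u_2=49/180 ∈ [9/41, 14/41) → index 2
j=3: u_3=23/60 ∈ [14/41, 19/41) → index 3
j=4: u_4=89/180 ∈ [19/41, 26/41) → index 4
j=5: u_5=109/180 ∈ [19/41, 26/41) → index 4
j=6: u_6=43/60 ∈ [27/41, 30/41) → index 6
j=7: u_7=149/180 ∈ [30/41, 37/41) → index 7
j=8: u_8=169/180 ∈ [37/41, 1) → index 8

0 1 2 3 4 4 6 7 8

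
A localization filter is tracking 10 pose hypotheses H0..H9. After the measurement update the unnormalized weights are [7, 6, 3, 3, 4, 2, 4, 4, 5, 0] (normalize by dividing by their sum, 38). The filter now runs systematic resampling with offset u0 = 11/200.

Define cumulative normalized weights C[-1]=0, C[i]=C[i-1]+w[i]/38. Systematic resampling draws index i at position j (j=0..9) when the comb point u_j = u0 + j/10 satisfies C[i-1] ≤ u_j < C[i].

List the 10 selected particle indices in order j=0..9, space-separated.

0 0 1 2 3 4 5 6 7 8

C = [7/38, 13/38, 8/19, 1/2, 23/38, 25/38, 29/38, 33/38, 1, 1]
j=0: u_0=11/200 ∈ [0, 7/38) → index 0
j=1: u_1=31/200 ∈ [0, 7/38) → index 0
j=2: u_2=51/200 ∈ [7/38, 13/38) → index 1
j=3: u_3=71/200 ∈ [13/38, 8/19) → index 2
j=4: u_4=91/200 ∈ [8/19, 1/2) → index 3
j=5: u_5=111/200 ∈ [1/2, 23/38) → index 4
j=6: u_6=131/200 ∈ [23/38, 25/38) → index 5
j=7: u_7=151/200 ∈ [25/38, 29/38) → index 6
j=8: u_8=171/200 ∈ [29/38, 33/38) → index 7
j=9: u_9=191/200 ∈ [33/38, 1) → index 8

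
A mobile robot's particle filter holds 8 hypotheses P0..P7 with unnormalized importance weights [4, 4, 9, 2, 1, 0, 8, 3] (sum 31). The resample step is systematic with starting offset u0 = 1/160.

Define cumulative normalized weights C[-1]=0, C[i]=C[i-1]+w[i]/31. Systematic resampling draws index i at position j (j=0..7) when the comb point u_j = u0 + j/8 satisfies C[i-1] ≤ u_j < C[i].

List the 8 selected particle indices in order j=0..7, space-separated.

C = [4/31, 8/31, 17/31, 19/31, 20/31, 20/31, 28/31, 1]
j=0: u_0=1/160 ∈ [0, 4/31) → index 0
j=1: u_1=21/160 ∈ [4/31, 8/31) → index 1
j=2: u_2=41/160 ∈ [4/31, 8/31) → index 1
j=3: u_3=61/160 ∈ [8/31, 17/31) → index 2
j=4: u_4=81/160 ∈ [8/31, 17/31) → index 2
j=5: u_5=101/160 ∈ [19/31, 20/31) → index 4
j=6: u_6=121/160 ∈ [20/31, 28/31) → index 6
j=7: u_7=141/160 ∈ [20/31, 28/31) → index 6

0 1 1 2 2 4 6 6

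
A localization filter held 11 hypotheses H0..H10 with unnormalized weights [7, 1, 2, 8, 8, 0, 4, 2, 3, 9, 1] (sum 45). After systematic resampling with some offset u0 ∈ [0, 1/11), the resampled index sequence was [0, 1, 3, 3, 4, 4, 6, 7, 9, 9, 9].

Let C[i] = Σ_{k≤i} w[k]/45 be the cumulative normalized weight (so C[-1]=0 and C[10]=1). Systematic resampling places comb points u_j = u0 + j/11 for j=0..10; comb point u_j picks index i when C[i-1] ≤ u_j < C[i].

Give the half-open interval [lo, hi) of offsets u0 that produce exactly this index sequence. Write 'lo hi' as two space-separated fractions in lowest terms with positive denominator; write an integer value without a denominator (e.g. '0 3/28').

32/495 34/495

C = [7/45, 8/45, 2/9, 2/5, 26/45, 26/45, 2/3, 32/45, 7/9, 44/45, 1]
j=0 picked index 0: u0 ∈ [0, 7/45)
j=1 picked index 1: u0 ∈ [32/495, 43/495)
j=2 picked index 3: u0 ∈ [4/99, 12/55)
j=3 picked index 3: u0 ∈ [-5/99, 7/55)
j=4 picked index 4: u0 ∈ [2/55, 106/495)
j=5 picked index 4: u0 ∈ [-3/55, 61/495)
j=6 picked index 6: u0 ∈ [16/495, 4/33)
j=7 picked index 7: u0 ∈ [1/33, 37/495)
j=8 picked index 9: u0 ∈ [5/99, 124/495)
j=9 picked index 9: u0 ∈ [-4/99, 79/495)
j=10 picked index 9: u0 ∈ [-13/99, 34/495)
intersection: [32/495, 34/495)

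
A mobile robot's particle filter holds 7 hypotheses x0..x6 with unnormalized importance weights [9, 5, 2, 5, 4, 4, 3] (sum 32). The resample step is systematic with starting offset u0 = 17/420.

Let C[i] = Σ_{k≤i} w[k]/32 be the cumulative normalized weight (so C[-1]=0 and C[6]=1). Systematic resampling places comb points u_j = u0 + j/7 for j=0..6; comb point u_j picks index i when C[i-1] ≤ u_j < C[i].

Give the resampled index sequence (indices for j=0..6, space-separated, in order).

0 0 1 2 3 4 5

C = [9/32, 7/16, 1/2, 21/32, 25/32, 29/32, 1]
j=0: u_0=17/420 ∈ [0, 9/32) → index 0
j=1: u_1=11/60 ∈ [0, 9/32) → index 0
j=2: u_2=137/420 ∈ [9/32, 7/16) → index 1
j=3: u_3=197/420 ∈ [7/16, 1/2) → index 2
j=4: u_4=257/420 ∈ [1/2, 21/32) → index 3
j=5: u_5=317/420 ∈ [21/32, 25/32) → index 4
j=6: u_6=377/420 ∈ [25/32, 29/32) → index 5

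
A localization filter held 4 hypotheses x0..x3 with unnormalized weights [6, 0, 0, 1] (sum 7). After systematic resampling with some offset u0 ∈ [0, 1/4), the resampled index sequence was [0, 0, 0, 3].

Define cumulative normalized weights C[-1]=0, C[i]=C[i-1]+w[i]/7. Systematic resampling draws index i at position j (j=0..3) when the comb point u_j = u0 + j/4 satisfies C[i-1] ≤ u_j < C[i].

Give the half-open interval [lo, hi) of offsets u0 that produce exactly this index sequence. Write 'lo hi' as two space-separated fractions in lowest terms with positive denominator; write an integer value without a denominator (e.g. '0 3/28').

C = [6/7, 6/7, 6/7, 1]
j=0 picked index 0: u0 ∈ [0, 6/7)
j=1 picked index 0: u0 ∈ [-1/4, 17/28)
j=2 picked index 0: u0 ∈ [-1/2, 5/14)
j=3 picked index 3: u0 ∈ [3/28, 1/4)
intersection: [3/28, 1/4)

3/28 1/4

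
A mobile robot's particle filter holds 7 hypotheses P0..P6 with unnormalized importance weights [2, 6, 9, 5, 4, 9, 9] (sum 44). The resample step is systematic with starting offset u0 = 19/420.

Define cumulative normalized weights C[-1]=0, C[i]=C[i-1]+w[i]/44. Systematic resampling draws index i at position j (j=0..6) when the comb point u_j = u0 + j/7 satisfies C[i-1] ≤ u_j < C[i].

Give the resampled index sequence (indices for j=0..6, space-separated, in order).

0 2 2 3 5 5 6

C = [1/22, 2/11, 17/44, 1/2, 13/22, 35/44, 1]
j=0: u_0=19/420 ∈ [0, 1/22) → index 0
j=1: u_1=79/420 ∈ [2/11, 17/44) → index 2
j=2: u_2=139/420 ∈ [2/11, 17/44) → index 2
j=3: u_3=199/420 ∈ [17/44, 1/2) → index 3
j=4: u_4=37/60 ∈ [13/22, 35/44) → index 5
j=5: u_5=319/420 ∈ [13/22, 35/44) → index 5
j=6: u_6=379/420 ∈ [35/44, 1) → index 6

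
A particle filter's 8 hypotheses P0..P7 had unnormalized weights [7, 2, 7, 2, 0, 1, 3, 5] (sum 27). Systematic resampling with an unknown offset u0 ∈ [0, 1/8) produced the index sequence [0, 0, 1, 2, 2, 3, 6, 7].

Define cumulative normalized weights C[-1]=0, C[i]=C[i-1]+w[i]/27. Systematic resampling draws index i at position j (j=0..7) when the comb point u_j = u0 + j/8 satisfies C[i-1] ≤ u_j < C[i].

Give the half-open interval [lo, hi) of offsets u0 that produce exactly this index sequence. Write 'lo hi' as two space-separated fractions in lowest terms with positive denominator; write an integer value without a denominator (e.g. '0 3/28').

C = [7/27, 1/3, 16/27, 2/3, 2/3, 19/27, 22/27, 1]
j=0 picked index 0: u0 ∈ [0, 7/27)
j=1 picked index 0: u0 ∈ [-1/8, 29/216)
j=2 picked index 1: u0 ∈ [1/108, 1/12)
j=3 picked index 2: u0 ∈ [-1/24, 47/216)
j=4 picked index 2: u0 ∈ [-1/6, 5/54)
j=5 picked index 3: u0 ∈ [-7/216, 1/24)
j=6 picked index 6: u0 ∈ [-5/108, 7/108)
j=7 picked index 7: u0 ∈ [-13/216, 1/8)
intersection: [1/108, 1/24)

1/108 1/24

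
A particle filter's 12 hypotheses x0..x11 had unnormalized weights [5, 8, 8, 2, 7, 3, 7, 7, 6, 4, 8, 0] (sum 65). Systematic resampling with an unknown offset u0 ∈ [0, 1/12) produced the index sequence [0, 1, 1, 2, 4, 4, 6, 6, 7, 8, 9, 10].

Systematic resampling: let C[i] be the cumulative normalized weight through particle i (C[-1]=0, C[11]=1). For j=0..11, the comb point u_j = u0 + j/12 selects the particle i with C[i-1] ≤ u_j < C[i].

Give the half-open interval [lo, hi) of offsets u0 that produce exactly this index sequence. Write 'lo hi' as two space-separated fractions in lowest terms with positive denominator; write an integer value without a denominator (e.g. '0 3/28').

4/195 5/156

C = [1/13, 1/5, 21/65, 23/65, 6/13, 33/65, 8/13, 47/65, 53/65, 57/65, 1, 1]
j=0 picked index 0: u0 ∈ [0, 1/13)
j=1 picked index 1: u0 ∈ [-1/156, 7/60)
j=2 picked index 1: u0 ∈ [-7/78, 1/30)
j=3 picked index 2: u0 ∈ [-1/20, 19/260)
j=4 picked index 4: u0 ∈ [4/195, 5/39)
j=5 picked index 4: u0 ∈ [-49/780, 7/156)
j=6 picked index 6: u0 ∈ [1/130, 3/26)
j=7 picked index 6: u0 ∈ [-59/780, 5/156)
j=8 picked index 7: u0 ∈ [-2/39, 11/195)
j=9 picked index 8: u0 ∈ [-7/260, 17/260)
j=10 picked index 9: u0 ∈ [-7/390, 17/390)
j=11 picked index 10: u0 ∈ [-31/780, 1/12)
intersection: [4/195, 5/156)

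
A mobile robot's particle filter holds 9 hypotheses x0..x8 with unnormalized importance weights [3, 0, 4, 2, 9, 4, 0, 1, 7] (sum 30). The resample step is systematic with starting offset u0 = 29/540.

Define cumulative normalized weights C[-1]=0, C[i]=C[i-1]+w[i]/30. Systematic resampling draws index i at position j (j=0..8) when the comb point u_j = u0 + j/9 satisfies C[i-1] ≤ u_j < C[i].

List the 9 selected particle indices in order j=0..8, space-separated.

C = [1/10, 1/10, 7/30, 3/10, 3/5, 11/15, 11/15, 23/30, 1]
j=0: u_0=29/540 ∈ [0, 1/10) → index 0
j=1: u_1=89/540 ∈ [1/10, 7/30) → index 2
j=2: u_2=149/540 ∈ [7/30, 3/10) → index 3
j=3: u_3=209/540 ∈ [3/10, 3/5) → index 4
j=4: u_4=269/540 ∈ [3/10, 3/5) → index 4
j=5: u_5=329/540 ∈ [3/5, 11/15) → index 5
j=6: u_6=389/540 ∈ [3/5, 11/15) → index 5
j=7: u_7=449/540 ∈ [23/30, 1) → index 8
j=8: u_8=509/540 ∈ [23/30, 1) → index 8

0 2 3 4 4 5 5 8 8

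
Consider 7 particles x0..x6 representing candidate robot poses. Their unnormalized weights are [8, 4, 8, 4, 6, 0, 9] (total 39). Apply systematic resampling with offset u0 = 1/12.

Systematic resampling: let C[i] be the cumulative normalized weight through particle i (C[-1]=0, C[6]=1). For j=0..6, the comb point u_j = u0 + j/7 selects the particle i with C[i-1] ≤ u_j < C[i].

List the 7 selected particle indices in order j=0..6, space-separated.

C = [8/39, 4/13, 20/39, 8/13, 10/13, 10/13, 1]
j=0: u_0=1/12 ∈ [0, 8/39) → index 0
j=1: u_1=19/84 ∈ [8/39, 4/13) → index 1
j=2: u_2=31/84 ∈ [4/13, 20/39) → index 2
j=3: u_3=43/84 ∈ [4/13, 20/39) → index 2
j=4: u_4=55/84 ∈ [8/13, 10/13) → index 4
j=5: u_5=67/84 ∈ [10/13, 1) → index 6
j=6: u_6=79/84 ∈ [10/13, 1) → index 6

0 1 2 2 4 6 6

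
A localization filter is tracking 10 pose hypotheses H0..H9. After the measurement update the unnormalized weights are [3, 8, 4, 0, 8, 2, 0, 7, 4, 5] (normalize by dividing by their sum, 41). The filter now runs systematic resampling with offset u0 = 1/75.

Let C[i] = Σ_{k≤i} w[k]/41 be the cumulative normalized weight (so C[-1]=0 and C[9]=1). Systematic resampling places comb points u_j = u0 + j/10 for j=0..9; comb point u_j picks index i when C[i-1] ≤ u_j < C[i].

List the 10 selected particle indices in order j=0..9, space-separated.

0 1 1 2 4 4 7 7 8 9

C = [3/41, 11/41, 15/41, 15/41, 23/41, 25/41, 25/41, 32/41, 36/41, 1]
j=0: u_0=1/75 ∈ [0, 3/41) → index 0
j=1: u_1=17/150 ∈ [3/41, 11/41) → index 1
j=2: u_2=16/75 ∈ [3/41, 11/41) → index 1
j=3: u_3=47/150 ∈ [11/41, 15/41) → index 2
j=4: u_4=31/75 ∈ [15/41, 23/41) → index 4
j=5: u_5=77/150 ∈ [15/41, 23/41) → index 4
j=6: u_6=46/75 ∈ [25/41, 32/41) → index 7
j=7: u_7=107/150 ∈ [25/41, 32/41) → index 7
j=8: u_8=61/75 ∈ [32/41, 36/41) → index 8
j=9: u_9=137/150 ∈ [36/41, 1) → index 9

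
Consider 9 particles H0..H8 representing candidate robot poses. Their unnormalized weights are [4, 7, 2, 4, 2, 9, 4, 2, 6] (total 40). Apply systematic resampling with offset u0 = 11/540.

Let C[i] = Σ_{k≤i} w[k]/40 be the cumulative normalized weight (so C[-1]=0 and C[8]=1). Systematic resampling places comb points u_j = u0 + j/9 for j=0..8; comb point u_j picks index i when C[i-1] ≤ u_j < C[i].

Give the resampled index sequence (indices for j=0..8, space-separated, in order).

C = [1/10, 11/40, 13/40, 17/40, 19/40, 7/10, 4/5, 17/20, 1]
j=0: u_0=11/540 ∈ [0, 1/10) → index 0
j=1: u_1=71/540 ∈ [1/10, 11/40) → index 1
j=2: u_2=131/540 ∈ [1/10, 11/40) → index 1
j=3: u_3=191/540 ∈ [13/40, 17/40) → index 3
j=4: u_4=251/540 ∈ [17/40, 19/40) → index 4
j=5: u_5=311/540 ∈ [19/40, 7/10) → index 5
j=6: u_6=371/540 ∈ [19/40, 7/10) → index 5
j=7: u_7=431/540 ∈ [7/10, 4/5) → index 6
j=8: u_8=491/540 ∈ [17/20, 1) → index 8

0 1 1 3 4 5 5 6 8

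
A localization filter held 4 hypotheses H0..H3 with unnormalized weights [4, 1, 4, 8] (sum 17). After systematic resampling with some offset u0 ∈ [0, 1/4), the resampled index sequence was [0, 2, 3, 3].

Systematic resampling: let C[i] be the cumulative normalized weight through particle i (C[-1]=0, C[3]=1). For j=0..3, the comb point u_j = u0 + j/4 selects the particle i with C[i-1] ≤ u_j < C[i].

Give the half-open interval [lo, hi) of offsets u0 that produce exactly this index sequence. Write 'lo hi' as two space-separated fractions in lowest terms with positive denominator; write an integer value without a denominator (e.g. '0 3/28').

3/68 4/17

C = [4/17, 5/17, 9/17, 1]
j=0 picked index 0: u0 ∈ [0, 4/17)
j=1 picked index 2: u0 ∈ [3/68, 19/68)
j=2 picked index 3: u0 ∈ [1/34, 1/2)
j=3 picked index 3: u0 ∈ [-15/68, 1/4)
intersection: [3/68, 4/17)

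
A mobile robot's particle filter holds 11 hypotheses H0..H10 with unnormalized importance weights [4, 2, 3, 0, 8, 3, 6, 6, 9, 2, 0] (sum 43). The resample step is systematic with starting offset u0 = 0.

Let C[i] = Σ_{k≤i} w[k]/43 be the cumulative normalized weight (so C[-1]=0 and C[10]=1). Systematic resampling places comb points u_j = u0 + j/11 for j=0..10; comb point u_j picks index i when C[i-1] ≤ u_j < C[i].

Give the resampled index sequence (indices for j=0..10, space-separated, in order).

0 0 2 4 4 5 6 7 7 8 8

C = [4/43, 6/43, 9/43, 9/43, 17/43, 20/43, 26/43, 32/43, 41/43, 1, 1]
j=0: u_0=0 ∈ [0, 4/43) → index 0
j=1: u_1=1/11 ∈ [0, 4/43) → index 0
j=2: u_2=2/11 ∈ [6/43, 9/43) → index 2
j=3: u_3=3/11 ∈ [9/43, 17/43) → index 4
j=4: u_4=4/11 ∈ [9/43, 17/43) → index 4
j=5: u_5=5/11 ∈ [17/43, 20/43) → index 5
j=6: u_6=6/11 ∈ [20/43, 26/43) → index 6
j=7: u_7=7/11 ∈ [26/43, 32/43) → index 7
j=8: u_8=8/11 ∈ [26/43, 32/43) → index 7
j=9: u_9=9/11 ∈ [32/43, 41/43) → index 8
j=10: u_10=10/11 ∈ [32/43, 41/43) → index 8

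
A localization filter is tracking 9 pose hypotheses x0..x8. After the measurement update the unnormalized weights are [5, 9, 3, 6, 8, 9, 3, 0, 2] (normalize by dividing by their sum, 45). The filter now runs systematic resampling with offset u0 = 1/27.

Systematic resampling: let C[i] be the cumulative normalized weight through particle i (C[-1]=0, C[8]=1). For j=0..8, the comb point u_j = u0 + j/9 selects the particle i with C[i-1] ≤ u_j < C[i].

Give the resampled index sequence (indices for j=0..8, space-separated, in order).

C = [1/9, 14/45, 17/45, 23/45, 31/45, 8/9, 43/45, 43/45, 1]
j=0: u_0=1/27 ∈ [0, 1/9) → index 0
j=1: u_1=4/27 ∈ [1/9, 14/45) → index 1
j=2: u_2=7/27 ∈ [1/9, 14/45) → index 1
j=3: u_3=10/27 ∈ [14/45, 17/45) → index 2
j=4: u_4=13/27 ∈ [17/45, 23/45) → index 3
j=5: u_5=16/27 ∈ [23/45, 31/45) → index 4
j=6: u_6=19/27 ∈ [31/45, 8/9) → index 5
j=7: u_7=22/27 ∈ [31/45, 8/9) → index 5
j=8: u_8=25/27 ∈ [8/9, 43/45) → index 6

0 1 1 2 3 4 5 5 6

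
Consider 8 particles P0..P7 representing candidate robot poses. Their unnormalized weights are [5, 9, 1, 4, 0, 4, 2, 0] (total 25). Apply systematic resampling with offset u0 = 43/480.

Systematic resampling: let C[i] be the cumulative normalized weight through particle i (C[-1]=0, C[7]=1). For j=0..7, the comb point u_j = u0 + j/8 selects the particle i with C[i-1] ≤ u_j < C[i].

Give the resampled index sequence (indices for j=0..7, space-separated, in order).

0 1 1 1 2 3 5 6

C = [1/5, 14/25, 3/5, 19/25, 19/25, 23/25, 1, 1]
j=0: u_0=43/480 ∈ [0, 1/5) → index 0
j=1: u_1=103/480 ∈ [1/5, 14/25) → index 1
j=2: u_2=163/480 ∈ [1/5, 14/25) → index 1
j=3: u_3=223/480 ∈ [1/5, 14/25) → index 1
j=4: u_4=283/480 ∈ [14/25, 3/5) → index 2
j=5: u_5=343/480 ∈ [3/5, 19/25) → index 3
j=6: u_6=403/480 ∈ [19/25, 23/25) → index 5
j=7: u_7=463/480 ∈ [23/25, 1) → index 6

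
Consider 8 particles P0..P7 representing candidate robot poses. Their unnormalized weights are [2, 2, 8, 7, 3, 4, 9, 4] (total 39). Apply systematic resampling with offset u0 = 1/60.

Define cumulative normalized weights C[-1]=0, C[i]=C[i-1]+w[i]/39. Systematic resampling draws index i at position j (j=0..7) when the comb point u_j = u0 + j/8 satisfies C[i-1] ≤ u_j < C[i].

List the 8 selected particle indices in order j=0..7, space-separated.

C = [2/39, 4/39, 4/13, 19/39, 22/39, 2/3, 35/39, 1]
j=0: u_0=1/60 ∈ [0, 2/39) → index 0
j=1: u_1=17/120 ∈ [4/39, 4/13) → index 2
j=2: u_2=4/15 ∈ [4/39, 4/13) → index 2
j=3: u_3=47/120 ∈ [4/13, 19/39) → index 3
j=4: u_4=31/60 ∈ [19/39, 22/39) → index 4
j=5: u_5=77/120 ∈ [22/39, 2/3) → index 5
j=6: u_6=23/30 ∈ [2/3, 35/39) → index 6
j=7: u_7=107/120 ∈ [2/3, 35/39) → index 6

0 2 2 3 4 5 6 6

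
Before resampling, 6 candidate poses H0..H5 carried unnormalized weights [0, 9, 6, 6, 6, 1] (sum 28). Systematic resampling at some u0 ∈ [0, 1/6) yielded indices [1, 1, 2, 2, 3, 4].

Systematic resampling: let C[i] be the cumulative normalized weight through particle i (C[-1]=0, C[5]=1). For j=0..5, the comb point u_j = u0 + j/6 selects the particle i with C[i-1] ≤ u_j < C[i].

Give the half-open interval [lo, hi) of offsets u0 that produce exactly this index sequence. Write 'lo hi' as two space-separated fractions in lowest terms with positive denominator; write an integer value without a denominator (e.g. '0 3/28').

0 1/28

C = [0, 9/28, 15/28, 3/4, 27/28, 1]
j=0 picked index 1: u0 ∈ [0, 9/28)
j=1 picked index 1: u0 ∈ [-1/6, 13/84)
j=2 picked index 2: u0 ∈ [-1/84, 17/84)
j=3 picked index 2: u0 ∈ [-5/28, 1/28)
j=4 picked index 3: u0 ∈ [-11/84, 1/12)
j=5 picked index 4: u0 ∈ [-1/12, 11/84)
intersection: [0, 1/28)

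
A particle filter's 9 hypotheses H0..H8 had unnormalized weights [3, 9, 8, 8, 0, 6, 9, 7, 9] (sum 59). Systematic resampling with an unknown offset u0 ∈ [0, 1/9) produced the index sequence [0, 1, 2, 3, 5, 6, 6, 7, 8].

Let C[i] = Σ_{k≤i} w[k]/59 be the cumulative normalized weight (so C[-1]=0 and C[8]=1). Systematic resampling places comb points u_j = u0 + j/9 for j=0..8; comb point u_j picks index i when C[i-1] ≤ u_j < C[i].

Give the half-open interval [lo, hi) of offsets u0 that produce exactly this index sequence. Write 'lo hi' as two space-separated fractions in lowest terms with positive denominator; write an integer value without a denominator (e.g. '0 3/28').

C = [3/59, 12/59, 20/59, 28/59, 28/59, 34/59, 43/59, 50/59, 1]
j=0 picked index 0: u0 ∈ [0, 3/59)
j=1 picked index 1: u0 ∈ [-32/531, 49/531)
j=2 picked index 2: u0 ∈ [-10/531, 62/531)
j=3 picked index 3: u0 ∈ [1/177, 25/177)
j=4 picked index 5: u0 ∈ [16/531, 70/531)
j=5 picked index 6: u0 ∈ [11/531, 92/531)
j=6 picked index 6: u0 ∈ [-16/177, 11/177)
j=7 picked index 7: u0 ∈ [-26/531, 37/531)
j=8 picked index 8: u0 ∈ [-22/531, 1/9)
intersection: [16/531, 3/59)

16/531 3/59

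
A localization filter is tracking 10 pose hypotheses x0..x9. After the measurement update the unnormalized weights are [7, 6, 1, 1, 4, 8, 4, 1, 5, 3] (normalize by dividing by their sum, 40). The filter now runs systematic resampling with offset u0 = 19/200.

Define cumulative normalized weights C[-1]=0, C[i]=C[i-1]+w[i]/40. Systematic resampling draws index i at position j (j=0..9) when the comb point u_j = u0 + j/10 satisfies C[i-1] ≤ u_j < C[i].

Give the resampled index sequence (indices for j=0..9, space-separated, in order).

C = [7/40, 13/40, 7/20, 3/8, 19/40, 27/40, 31/40, 4/5, 37/40, 1]
j=0: u_0=19/200 ∈ [0, 7/40) → index 0
j=1: u_1=39/200 ∈ [7/40, 13/40) → index 1
j=2: u_2=59/200 ∈ [7/40, 13/40) → index 1
j=3: u_3=79/200 ∈ [3/8, 19/40) → index 4
j=4: u_4=99/200 ∈ [19/40, 27/40) → index 5
j=5: u_5=119/200 ∈ [19/40, 27/40) → index 5
j=6: u_6=139/200 ∈ [27/40, 31/40) → index 6
j=7: u_7=159/200 ∈ [31/40, 4/5) → index 7
j=8: u_8=179/200 ∈ [4/5, 37/40) → index 8
j=9: u_9=199/200 ∈ [37/40, 1) → index 9

0 1 1 4 5 5 6 7 8 9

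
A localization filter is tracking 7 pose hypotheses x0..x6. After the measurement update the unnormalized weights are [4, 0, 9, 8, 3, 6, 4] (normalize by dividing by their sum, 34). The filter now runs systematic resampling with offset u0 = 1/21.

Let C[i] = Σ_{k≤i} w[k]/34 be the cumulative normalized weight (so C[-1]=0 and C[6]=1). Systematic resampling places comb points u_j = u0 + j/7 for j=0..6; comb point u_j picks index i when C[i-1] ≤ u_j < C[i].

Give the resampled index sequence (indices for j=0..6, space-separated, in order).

C = [2/17, 2/17, 13/34, 21/34, 12/17, 15/17, 1]
j=0: u_0=1/21 ∈ [0, 2/17) → index 0
j=1: u_1=4/21 ∈ [2/17, 13/34) → index 2
j=2: u_2=1/3 ∈ [2/17, 13/34) → index 2
j=3: u_3=10/21 ∈ [13/34, 21/34) → index 3
j=4: u_4=13/21 ∈ [21/34, 12/17) → index 4
j=5: u_5=16/21 ∈ [12/17, 15/17) → index 5
j=6: u_6=19/21 ∈ [15/17, 1) → index 6

0 2 2 3 4 5 6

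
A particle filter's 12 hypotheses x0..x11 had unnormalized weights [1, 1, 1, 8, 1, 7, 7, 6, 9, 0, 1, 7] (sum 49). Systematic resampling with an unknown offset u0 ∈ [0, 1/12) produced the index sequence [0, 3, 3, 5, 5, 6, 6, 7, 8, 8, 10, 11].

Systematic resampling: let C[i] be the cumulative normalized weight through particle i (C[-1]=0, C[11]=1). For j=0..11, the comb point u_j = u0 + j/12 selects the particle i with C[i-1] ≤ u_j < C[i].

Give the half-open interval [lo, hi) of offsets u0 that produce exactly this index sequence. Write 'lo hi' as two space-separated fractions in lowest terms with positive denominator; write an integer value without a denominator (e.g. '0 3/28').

1/294 1/49

C = [1/49, 2/49, 3/49, 11/49, 12/49, 19/49, 26/49, 32/49, 41/49, 41/49, 6/7, 1]
j=0 picked index 0: u0 ∈ [0, 1/49)
j=1 picked index 3: u0 ∈ [-13/588, 83/588)
j=2 picked index 3: u0 ∈ [-31/294, 17/294)
j=3 picked index 5: u0 ∈ [-1/196, 27/196)
j=4 picked index 5: u0 ∈ [-13/147, 8/147)
j=5 picked index 6: u0 ∈ [-17/588, 67/588)
j=6 picked index 6: u0 ∈ [-11/98, 3/98)
j=7 picked index 7: u0 ∈ [-31/588, 41/588)
j=8 picked index 8: u0 ∈ [-2/147, 25/147)
j=9 picked index 8: u0 ∈ [-19/196, 17/196)
j=10 picked index 10: u0 ∈ [1/294, 1/42)
j=11 picked index 11: u0 ∈ [-5/84, 1/12)
intersection: [1/294, 1/49)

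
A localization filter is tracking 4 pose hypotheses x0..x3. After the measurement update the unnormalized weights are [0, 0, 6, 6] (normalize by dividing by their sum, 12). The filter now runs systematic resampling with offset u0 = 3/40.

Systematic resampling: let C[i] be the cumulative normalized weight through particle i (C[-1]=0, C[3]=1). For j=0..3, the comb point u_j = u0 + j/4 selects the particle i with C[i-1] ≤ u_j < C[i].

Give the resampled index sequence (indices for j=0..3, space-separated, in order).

C = [0, 0, 1/2, 1]
j=0: u_0=3/40 ∈ [0, 1/2) → index 2
j=1: u_1=13/40 ∈ [0, 1/2) → index 2
j=2: u_2=23/40 ∈ [1/2, 1) → index 3
j=3: u_3=33/40 ∈ [1/2, 1) → index 3

2 2 3 3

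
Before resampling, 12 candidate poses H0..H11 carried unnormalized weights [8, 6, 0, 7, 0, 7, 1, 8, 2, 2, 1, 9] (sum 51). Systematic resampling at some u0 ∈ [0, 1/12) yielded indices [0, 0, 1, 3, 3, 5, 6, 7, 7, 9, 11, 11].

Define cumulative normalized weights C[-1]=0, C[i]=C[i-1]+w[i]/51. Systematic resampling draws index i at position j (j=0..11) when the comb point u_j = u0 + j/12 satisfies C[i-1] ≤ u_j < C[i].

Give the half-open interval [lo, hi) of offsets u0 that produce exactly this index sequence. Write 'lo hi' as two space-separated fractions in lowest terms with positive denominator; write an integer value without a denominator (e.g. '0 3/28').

5/102 11/204

C = [8/51, 14/51, 14/51, 7/17, 7/17, 28/51, 29/51, 37/51, 13/17, 41/51, 14/17, 1]
j=0 picked index 0: u0 ∈ [0, 8/51)
j=1 picked index 0: u0 ∈ [-1/12, 5/68)
j=2 picked index 1: u0 ∈ [-1/102, 11/102)
j=3 picked index 3: u0 ∈ [5/204, 11/68)
j=4 picked index 3: u0 ∈ [-1/17, 4/51)
j=5 picked index 5: u0 ∈ [-1/204, 9/68)
j=6 picked index 6: u0 ∈ [5/102, 7/102)
j=7 picked index 7: u0 ∈ [-1/68, 29/204)
j=8 picked index 7: u0 ∈ [-5/51, 1/17)
j=9 picked index 9: u0 ∈ [1/68, 11/204)
j=10 picked index 11: u0 ∈ [-1/102, 1/6)
j=11 picked index 11: u0 ∈ [-19/204, 1/12)
intersection: [5/102, 11/204)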